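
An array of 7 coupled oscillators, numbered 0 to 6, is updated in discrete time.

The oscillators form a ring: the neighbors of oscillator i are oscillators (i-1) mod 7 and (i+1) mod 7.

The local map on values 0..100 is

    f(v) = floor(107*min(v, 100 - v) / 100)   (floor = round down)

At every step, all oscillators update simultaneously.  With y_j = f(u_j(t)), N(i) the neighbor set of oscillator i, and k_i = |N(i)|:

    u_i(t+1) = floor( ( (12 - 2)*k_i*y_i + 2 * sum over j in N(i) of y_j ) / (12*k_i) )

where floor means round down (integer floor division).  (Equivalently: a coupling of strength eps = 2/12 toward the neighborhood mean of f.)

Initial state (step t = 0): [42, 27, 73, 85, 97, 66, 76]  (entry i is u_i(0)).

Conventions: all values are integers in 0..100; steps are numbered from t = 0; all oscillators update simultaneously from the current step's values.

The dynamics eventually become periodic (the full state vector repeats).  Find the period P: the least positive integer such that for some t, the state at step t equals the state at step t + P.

Simulating step by step:
t=0: [42, 27, 73, 85, 97, 66, 76]
t=1: [41, 29, 27, 15, 6, 32, 27]
t=2: [40, 31, 27, 16, 9, 31, 29]
t=3: [40, 33, 27, 17, 11, 30, 32]
t=4: [40, 35, 27, 18, 13, 30, 34]
t=5: [41, 36, 28, 19, 15, 30, 36]
t=6: [42, 37, 29, 20, 17, 31, 37]
t=7: [43, 38, 30, 21, 19, 32, 38]
t=8: [45, 39, 31, 22, 21, 33, 40]
t=9: [46, 40, 32, 23, 23, 34, 41]
t=10: [47, 41, 33, 24, 25, 35, 42]
t=11: [48, 42, 34, 25, 26, 36, 43]
t=12: [50, 43, 35, 26, 27, 37, 45]
t=13: [52, 45, 36, 27, 28, 38, 47]
t=14: [50, 47, 38, 28, 29, 39, 49]
t=15: [52, 49, 39, 30, 31, 41, 51]
t=16: [51, 51, 41, 32, 33, 42, 51]
t=17: [52, 51, 43, 34, 35, 43, 51]
t=18: [51, 51, 45, 36, 37, 45, 51]
t=19: [52, 51, 47, 38, 39, 47, 51]
t=20: [51, 51, 49, 40, 41, 49, 51]
t=21: [52, 52, 51, 42, 43, 51, 52]
t=22: [51, 51, 51, 44, 46, 51, 51]
t=23: [52, 52, 51, 47, 49, 51, 52]
t=24: [51, 51, 51, 50, 51, 51, 51]
t=25: [52, 52, 52, 52, 52, 52, 52]
t=26: [51, 51, 51, 51, 51, 51, 51]
t=27: [52, 52, 52, 52, 52, 52, 52]

Answer: 2
Key observation: The state at step 25, [52, 52, 52, 52, 52, 52, 52], reappears at step 27 — and no state repeats earlier — so the cycle the system enters has period 2.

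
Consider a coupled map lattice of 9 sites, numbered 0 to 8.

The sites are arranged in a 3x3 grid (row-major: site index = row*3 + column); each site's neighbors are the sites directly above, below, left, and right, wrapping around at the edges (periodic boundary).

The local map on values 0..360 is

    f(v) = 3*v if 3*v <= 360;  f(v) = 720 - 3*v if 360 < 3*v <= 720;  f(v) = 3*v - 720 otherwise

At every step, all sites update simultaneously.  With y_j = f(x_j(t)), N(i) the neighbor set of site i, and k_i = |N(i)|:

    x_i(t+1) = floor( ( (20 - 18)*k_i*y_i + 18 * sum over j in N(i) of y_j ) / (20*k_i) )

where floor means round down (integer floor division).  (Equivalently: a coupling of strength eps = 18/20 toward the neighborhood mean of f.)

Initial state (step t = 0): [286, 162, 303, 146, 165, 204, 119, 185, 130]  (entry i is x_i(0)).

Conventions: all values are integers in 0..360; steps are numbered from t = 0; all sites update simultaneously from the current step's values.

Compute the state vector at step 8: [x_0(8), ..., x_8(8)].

Answer: [209, 187, 224, 231, 206, 183, 197, 208, 215]

Derivation:
t=0: [286, 162, 303, 146, 165, 204, 119, 185, 130]
t=1: [252, 184, 201, 214, 200, 241, 241, 274, 217]
t=2: [85, 101, 73, 44, 90, 86, 64, 91, 57]
t=3: [215, 259, 243, 232, 244, 204, 206, 237, 229]
t=4: [50, 29, 62, 69, 45, 28, 41, 46, 54]
t=5: [150, 145, 127, 131, 129, 163, 160, 127, 135]
t=6: [294, 316, 281, 274, 299, 318, 305, 297, 290]
t=7: [162, 165, 186, 183, 183, 147, 151, 185, 177]
t=8: [209, 187, 224, 231, 206, 183, 197, 208, 215]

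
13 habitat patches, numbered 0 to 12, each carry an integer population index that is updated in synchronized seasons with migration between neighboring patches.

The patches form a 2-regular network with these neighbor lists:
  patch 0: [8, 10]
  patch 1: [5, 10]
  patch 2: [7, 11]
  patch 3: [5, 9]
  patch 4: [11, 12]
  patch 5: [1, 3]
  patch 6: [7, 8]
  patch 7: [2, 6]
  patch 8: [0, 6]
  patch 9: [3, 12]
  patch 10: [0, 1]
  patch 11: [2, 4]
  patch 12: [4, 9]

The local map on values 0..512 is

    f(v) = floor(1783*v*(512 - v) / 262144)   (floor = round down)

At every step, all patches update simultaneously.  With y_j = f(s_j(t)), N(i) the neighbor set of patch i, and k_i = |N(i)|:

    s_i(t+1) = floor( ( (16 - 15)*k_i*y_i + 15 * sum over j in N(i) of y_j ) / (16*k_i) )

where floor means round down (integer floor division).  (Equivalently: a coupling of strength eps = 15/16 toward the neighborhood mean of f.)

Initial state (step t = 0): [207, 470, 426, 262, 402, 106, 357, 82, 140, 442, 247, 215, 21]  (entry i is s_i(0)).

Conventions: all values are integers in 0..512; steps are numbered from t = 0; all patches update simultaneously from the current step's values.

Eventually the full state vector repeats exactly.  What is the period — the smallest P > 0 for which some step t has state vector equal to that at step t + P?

Answer: 4
Key observation: The state at step 30, [436, 438, 438, 440, 440, 439, 436, 437, 436, 440, 437, 439, 440], reappears at step 34 — and no state repeats earlier — so the cycle the system enters has period 4.

Derivation:
t=0: [207, 470, 426, 262, 402, 106, 357, 82, 140, 442, 247, 215, 21]
t=1: [401, 353, 331, 263, 255, 289, 301, 307, 399, 254, 291, 284, 243]
t=2: [367, 433, 432, 441, 442, 414, 371, 419, 362, 444, 347, 426, 444]
t=3: [377, 325, 255, 238, 225, 225, 319, 293, 358, 208, 302, 224, 207]
t=4: [398, 433, 437, 435, 433, 428, 405, 431, 381, 435, 382, 441, 434]
t=5: [336, 286, 224, 234, 221, 230, 288, 256, 303, 228, 274, 226, 229]
t=6: [434, 441, 441, 440, 439, 440, 437, 438, 420, 440, 421, 437, 438]
t=7: [259, 235, 220, 215, 220, 213, 239, 217, 228, 217, 223, 214, 216]
t=8: [439, 435, 434, 434, 433, 437, 437, 439, 443, 434, 443, 435, 435]
t=9: [207, 215, 222, 226, 227, 228, 212, 225, 218, 228, 221, 230, 230]
t=10: [435, 438, 439, 439, 440, 436, 436, 434, 430, 440, 431, 438, 440]
t=11: [237, 230, 224, 219, 217, 218, 233, 221, 226, 215, 224, 216, 215]
t=12: [438, 436, 435, 434, 434, 438, 438, 439, 442, 434, 441, 436, 434]
t=13: [211, 216, 221, 225, 227, 227, 213, 223, 219, 230, 221, 228, 230]
t=14: [436, 438, 438, 440, 440, 436, 436, 435, 432, 440, 432, 438, 440]
t=15: [234, 229, 223, 219, 217, 217, 230, 222, 225, 215, 223, 217, 215]
t=16: [438, 436, 436, 434, 434, 437, 438, 439, 441, 434, 440, 436, 434]
t=17: [213, 218, 221, 226, 227, 227, 214, 222, 219, 230, 222, 227, 230]
t=18: [436, 438, 438, 440, 440, 437, 436, 435, 433, 440, 434, 438, 440]
t=19: [230, 225, 223, 218, 217, 217, 229, 222, 225, 215, 222, 217, 215]
t=20: [438, 436, 436, 434, 434, 436, 438, 438, 440, 434, 439, 436, 434]
t=21: [216, 221, 222, 227, 227, 227, 217, 222, 219, 230, 222, 227, 230]
t=22: [436, 438, 438, 440, 440, 438, 436, 436, 434, 440, 435, 438, 440]
t=23: [228, 223, 222, 217, 217, 217, 227, 222, 225, 215, 222, 217, 215]
t=24: [438, 436, 436, 434, 434, 436, 438, 438, 439, 434, 438, 435, 434]
t=25: [218, 222, 223, 227, 228, 227, 218, 222, 219, 230, 222, 227, 230]
t=26: [436, 438, 438, 440, 440, 438, 436, 436, 435, 440, 436, 439, 440]
t=27: [225, 222, 220, 217, 215, 217, 225, 222, 225, 215, 222, 217, 215]
t=28: [438, 436, 436, 434, 434, 435, 438, 437, 439, 434, 437, 435, 434]
t=29: [219, 224, 224, 228, 228, 227, 219, 222, 219, 230, 222, 227, 230]
t=30: [436, 438, 438, 440, 440, 439, 436, 437, 436, 440, 437, 439, 440]
t=31: [223, 219, 219, 215, 215, 217, 223, 222, 225, 215, 222, 217, 215]
t=32: [438, 436, 436, 434, 434, 435, 438, 437, 438, 434, 437, 435, 434]
t=33: [220, 224, 224, 228, 228, 227, 220, 222, 220, 230, 222, 227, 230]
t=34: [436, 438, 438, 440, 440, 439, 436, 437, 436, 440, 437, 439, 440]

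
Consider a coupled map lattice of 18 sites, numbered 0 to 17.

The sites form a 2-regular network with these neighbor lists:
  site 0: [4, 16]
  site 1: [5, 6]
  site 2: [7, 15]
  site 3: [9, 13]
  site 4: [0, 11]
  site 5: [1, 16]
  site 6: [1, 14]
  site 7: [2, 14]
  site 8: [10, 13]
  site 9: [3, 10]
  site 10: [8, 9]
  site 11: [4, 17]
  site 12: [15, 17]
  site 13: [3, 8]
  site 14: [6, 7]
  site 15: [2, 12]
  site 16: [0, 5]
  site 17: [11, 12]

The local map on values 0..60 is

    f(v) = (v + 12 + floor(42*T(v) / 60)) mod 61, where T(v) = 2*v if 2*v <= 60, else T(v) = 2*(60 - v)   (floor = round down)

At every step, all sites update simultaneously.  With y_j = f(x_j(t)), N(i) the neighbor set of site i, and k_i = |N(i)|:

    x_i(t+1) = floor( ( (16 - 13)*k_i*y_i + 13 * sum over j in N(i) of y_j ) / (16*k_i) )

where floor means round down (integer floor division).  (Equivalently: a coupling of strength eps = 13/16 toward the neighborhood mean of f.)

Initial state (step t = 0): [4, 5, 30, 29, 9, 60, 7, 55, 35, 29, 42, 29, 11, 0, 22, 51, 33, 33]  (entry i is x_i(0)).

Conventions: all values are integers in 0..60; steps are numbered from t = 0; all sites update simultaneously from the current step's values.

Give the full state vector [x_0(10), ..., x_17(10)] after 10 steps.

Simulating step by step:
t=0: [4, 5, 30, 29, 9, 60, 7, 55, 35, 29, 42, 29, 11, 0, 22, 51, 33, 33]
t=1: [25, 20, 15, 16, 22, 20, 16, 13, 16, 19, 20, 25, 21, 18, 17, 27, 16, 27]
t=2: [23, 55, 32, 54, 9, 55, 54, 48, 56, 55, 54, 9, 12, 50, 47, 22, 38, 7]
t=3: [22, 13, 11, 13, 22, 15, 14, 18, 13, 13, 12, 30, 20, 12, 14, 25, 11, 34]
t=4: [17, 45, 33, 41, 11, 41, 44, 44, 40, 41, 42, 14, 24, 42, 49, 41, 27, 37]
t=5: [31, 17, 18, 18, 46, 16, 16, 17, 18, 18, 18, 32, 16, 18, 16, 15, 31, 25]
t=6: [19, 50, 50, 55, 20, 39, 50, 52, 55, 55, 55, 15, 33, 55, 50, 51, 33, 31]
t=7: [43, 16, 14, 13, 53, 18, 15, 14, 13, 13, 13, 42, 18, 13, 14, 17, 34, 32]
t=8: [17, 51, 47, 43, 16, 39, 47, 45, 43, 43, 43, 17, 40, 43, 46, 50, 33, 33]
t=9: [38, 16, 16, 17, 51, 17, 15, 16, 17, 17, 17, 38, 18, 17, 16, 17, 32, 32]
t=10: [18, 50, 50, 52, 18, 39, 49, 50, 52, 52, 52, 18, 40, 52, 49, 52, 32, 34]

Answer: [18, 50, 50, 52, 18, 39, 49, 50, 52, 52, 52, 18, 40, 52, 49, 52, 32, 34]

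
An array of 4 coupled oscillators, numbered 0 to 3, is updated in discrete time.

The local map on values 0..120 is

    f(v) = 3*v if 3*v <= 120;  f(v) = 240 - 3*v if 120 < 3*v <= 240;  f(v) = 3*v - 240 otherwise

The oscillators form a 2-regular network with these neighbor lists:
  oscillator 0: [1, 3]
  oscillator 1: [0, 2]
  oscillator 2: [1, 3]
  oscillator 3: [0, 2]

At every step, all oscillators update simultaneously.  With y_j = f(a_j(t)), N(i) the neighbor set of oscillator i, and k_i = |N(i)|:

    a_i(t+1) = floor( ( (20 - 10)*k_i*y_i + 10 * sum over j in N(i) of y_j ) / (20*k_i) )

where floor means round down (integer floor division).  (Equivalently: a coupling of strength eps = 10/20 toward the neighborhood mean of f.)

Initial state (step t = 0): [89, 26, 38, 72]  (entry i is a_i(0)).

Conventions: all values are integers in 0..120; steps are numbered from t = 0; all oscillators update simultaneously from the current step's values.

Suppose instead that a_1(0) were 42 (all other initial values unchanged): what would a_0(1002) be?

Simulating step by step:
t=0: [89, 42, 38, 72]
t=1: [48, 92, 91, 47]
t=2: [81, 50, 50, 81]
t=3: [24, 68, 68, 24]
t=4: [63, 45, 45, 63]
t=5: [64, 91, 91, 64]
t=6: [44, 36, 36, 44]
t=7: [108, 108, 108, 108]
t=8: [84, 84, 84, 84]
t=9: [12, 12, 12, 12]
t=10: [36, 36, 36, 36]
t=11: [108, 108, 108, 108]

Answer: a_0(1002) = 36
Key observation: The state at step 7, [108, 108, 108, 108], reappears at step 11: the system is in a cycle of period 4 from step 7 on.  Therefore the state at step 1002 equals the state at step 7 + ((1002 - 7) mod 4) = 10, which is [36, 36, 36, 36].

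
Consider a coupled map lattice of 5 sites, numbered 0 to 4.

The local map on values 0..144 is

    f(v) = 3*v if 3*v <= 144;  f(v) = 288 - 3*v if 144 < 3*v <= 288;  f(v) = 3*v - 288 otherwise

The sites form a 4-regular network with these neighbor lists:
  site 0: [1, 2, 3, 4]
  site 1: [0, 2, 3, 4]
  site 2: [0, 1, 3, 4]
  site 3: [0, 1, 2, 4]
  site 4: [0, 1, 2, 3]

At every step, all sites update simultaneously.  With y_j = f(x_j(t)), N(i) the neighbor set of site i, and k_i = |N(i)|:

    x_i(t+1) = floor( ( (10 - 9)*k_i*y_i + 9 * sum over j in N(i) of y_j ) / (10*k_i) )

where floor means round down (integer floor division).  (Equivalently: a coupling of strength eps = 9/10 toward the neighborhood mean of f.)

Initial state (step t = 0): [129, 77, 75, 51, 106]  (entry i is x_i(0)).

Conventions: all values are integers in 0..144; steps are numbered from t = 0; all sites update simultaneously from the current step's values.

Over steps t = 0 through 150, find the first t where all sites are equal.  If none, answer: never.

Simulating step by step:
t=0: [129, 77, 75, 51, 106]  (not all equal)
t=1: [74, 79, 78, 69, 82]  (not all equal)
t=2: [57, 59, 59, 56, 60]  (not all equal)
t=3: [112, 113, 113, 112, 114]  (not all equal)
t=4: [50, 50, 50, 50, 49]  (not all equal)
t=5: [138, 138, 138, 138, 138]  (all equal)

Answer: 5
Key observation: Synchronization is absorbing here: once all sites are equal they stay equal, and step 5 is the first all-equal step.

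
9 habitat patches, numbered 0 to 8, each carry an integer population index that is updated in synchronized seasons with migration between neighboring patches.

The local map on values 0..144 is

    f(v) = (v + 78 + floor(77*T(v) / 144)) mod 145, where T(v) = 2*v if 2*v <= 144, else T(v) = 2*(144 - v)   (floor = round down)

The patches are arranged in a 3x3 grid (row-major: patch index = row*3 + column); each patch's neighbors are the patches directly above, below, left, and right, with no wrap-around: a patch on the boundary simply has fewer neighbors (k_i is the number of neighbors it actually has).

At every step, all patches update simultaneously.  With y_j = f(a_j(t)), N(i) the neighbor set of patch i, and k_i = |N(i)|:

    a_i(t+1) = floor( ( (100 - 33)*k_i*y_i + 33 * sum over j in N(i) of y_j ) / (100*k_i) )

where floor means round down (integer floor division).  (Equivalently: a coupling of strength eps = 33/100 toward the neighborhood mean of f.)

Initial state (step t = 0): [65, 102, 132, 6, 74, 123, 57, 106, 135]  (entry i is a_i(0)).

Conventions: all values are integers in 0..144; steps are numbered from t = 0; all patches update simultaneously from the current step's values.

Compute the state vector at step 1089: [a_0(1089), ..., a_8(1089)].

Answer: [81, 81, 81, 81, 81, 81, 81, 81, 81]
Key observation: The state at step 4, [81, 81, 81, 81, 81, 81, 81, 81, 81], reappears at step 5: the system is in a cycle of period 1 from step 4 on.  Therefore the state at step 1089 equals the state at step 4 + ((1089 - 4) mod 1) = 4, which is [81, 81, 81, 81, 81, 81, 81, 81, 81].

Derivation:
t=0: [65, 102, 132, 6, 74, 123, 57, 106, 135]
t=1: [72, 77, 77, 82, 81, 78, 61, 75, 77]
t=2: [81, 81, 81, 78, 81, 81, 66, 78, 81]
t=3: [81, 81, 81, 79, 81, 81, 72, 79, 81]
t=4: [81, 81, 81, 81, 81, 81, 81, 81, 81]
t=5: [81, 81, 81, 81, 81, 81, 81, 81, 81]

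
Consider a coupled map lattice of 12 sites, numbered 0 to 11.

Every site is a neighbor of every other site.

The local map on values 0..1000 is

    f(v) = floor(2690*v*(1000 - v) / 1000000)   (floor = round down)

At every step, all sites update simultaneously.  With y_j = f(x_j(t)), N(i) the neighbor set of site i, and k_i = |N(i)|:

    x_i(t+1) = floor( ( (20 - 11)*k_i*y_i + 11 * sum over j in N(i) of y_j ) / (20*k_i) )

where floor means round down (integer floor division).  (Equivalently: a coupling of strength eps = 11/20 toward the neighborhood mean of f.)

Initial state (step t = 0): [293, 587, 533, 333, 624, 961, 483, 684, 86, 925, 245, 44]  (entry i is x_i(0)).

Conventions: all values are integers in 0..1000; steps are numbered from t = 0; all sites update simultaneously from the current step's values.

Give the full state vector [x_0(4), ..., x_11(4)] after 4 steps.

Answer: [637, 637, 637, 637, 637, 634, 637, 637, 636, 635, 637, 634]

Derivation:
t=0: [293, 587, 533, 333, 624, 961, 483, 684, 86, 925, 245, 44]
t=1: [496, 534, 540, 512, 525, 313, 541, 505, 357, 347, 472, 318]
t=2: [656, 654, 654, 656, 655, 618, 654, 656, 634, 630, 655, 620]
t=3: [611, 612, 612, 611, 611, 622, 612, 611, 618, 619, 611, 622]
t=4: [637, 637, 637, 637, 637, 634, 637, 637, 636, 635, 637, 634]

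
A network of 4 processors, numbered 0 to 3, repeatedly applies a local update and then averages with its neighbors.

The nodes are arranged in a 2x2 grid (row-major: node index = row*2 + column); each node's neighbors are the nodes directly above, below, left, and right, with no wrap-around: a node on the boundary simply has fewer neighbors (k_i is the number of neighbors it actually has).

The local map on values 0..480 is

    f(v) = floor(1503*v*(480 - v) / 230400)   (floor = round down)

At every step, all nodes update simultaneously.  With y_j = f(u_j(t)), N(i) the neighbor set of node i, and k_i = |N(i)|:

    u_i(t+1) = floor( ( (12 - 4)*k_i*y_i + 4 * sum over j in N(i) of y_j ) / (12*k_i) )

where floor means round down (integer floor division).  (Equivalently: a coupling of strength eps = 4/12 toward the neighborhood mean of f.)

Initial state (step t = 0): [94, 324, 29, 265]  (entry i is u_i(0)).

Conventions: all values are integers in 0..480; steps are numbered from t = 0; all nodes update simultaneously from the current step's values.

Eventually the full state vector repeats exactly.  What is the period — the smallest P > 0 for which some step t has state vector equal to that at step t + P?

Simulating step by step:
t=0: [94, 324, 29, 265]
t=1: [226, 320, 157, 316]
t=2: [360, 341, 338, 336]
t=3: [291, 305, 308, 313]
t=4: [354, 348, 346, 342]
t=5: [293, 298, 300, 304]
t=6: [355, 353, 352, 350]
t=7: [290, 292, 292, 294]
t=8: [358, 357, 357, 356]
t=9: [284, 285, 285, 286]
t=10: [362, 362, 362, 361]
t=11: [278, 278, 278, 279]
t=12: [366, 365, 365, 365]
t=13: [272, 272, 272, 273]
t=14: [369, 368, 368, 368]
t=15: [267, 267, 267, 268]
t=16: [370, 370, 370, 370]
t=17: [265, 265, 265, 265]
t=18: [371, 371, 371, 371]
t=19: [263, 263, 263, 263]
t=20: [372, 372, 372, 372]
t=21: [262, 262, 262, 262]
t=22: [372, 372, 372, 372]

Answer: 2
Key observation: The state at step 20, [372, 372, 372, 372], reappears at step 22 — and no state repeats earlier — so the cycle the system enters has period 2.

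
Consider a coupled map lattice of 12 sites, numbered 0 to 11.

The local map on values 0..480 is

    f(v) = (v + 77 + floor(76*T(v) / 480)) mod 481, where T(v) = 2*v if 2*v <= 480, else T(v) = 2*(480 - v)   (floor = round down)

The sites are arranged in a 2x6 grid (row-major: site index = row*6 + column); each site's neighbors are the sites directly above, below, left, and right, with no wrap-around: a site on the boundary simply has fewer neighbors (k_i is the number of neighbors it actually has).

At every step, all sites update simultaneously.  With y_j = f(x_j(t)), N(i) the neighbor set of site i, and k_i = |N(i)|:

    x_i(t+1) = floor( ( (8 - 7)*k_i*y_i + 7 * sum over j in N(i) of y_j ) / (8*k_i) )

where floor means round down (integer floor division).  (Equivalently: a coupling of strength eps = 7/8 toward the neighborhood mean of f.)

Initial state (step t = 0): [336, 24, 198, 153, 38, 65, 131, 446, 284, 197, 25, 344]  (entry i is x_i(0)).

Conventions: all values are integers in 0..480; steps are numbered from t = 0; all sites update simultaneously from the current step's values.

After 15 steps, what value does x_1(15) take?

Answer: x_1(15) = 407

Derivation:
t=0: [336, 24, 198, 153, 38, 65, 131, 446, 284, 197, 25, 344]
t=1: [213, 260, 278, 268, 176, 278, 254, 234, 264, 278, 284, 176]
t=2: [398, 389, 410, 385, 403, 321, 374, 403, 407, 415, 354, 406]
t=3: [9, 22, 18, 25, 273, 77, 18, 15, 27, 151, 81, 404]
t=4: [100, 95, 107, 244, 188, 214, 93, 104, 151, 152, 231, 160]
t=5: [201, 211, 281, 287, 371, 312, 209, 223, 240, 341, 306, 359]
t=6: [351, 374, 394, 310, 380, 263, 355, 366, 414, 424, 328, 444]
t=7: [265, 281, 140, 72, 380, 76, 473, 206, 159, 273, 84, 383]
t=8: [266, 349, 288, 220, 156, 29, 340, 270, 334, 239, 149, 160]
t=9: [457, 422, 429, 366, 255, 263, 417, 455, 415, 368, 314, 205]
t=10: [37, 50, 164, 329, 438, 378, 55, 36, 172, 337, 413, 415]
t=11: [142, 175, 298, 289, 148, 34, 127, 188, 293, 286, 160, 19]
t=12: [273, 335, 392, 381, 277, 178, 287, 326, 397, 386, 268, 191]
t=13: [437, 314, 143, 130, 265, 365, 432, 319, 141, 129, 272, 357]
t=14: [218, 276, 311, 299, 383, 445, 220, 273, 311, 300, 380, 449]
t=15: [388, 407, 431, 311, 144, 34, 386, 408, 431, 311, 145, 32]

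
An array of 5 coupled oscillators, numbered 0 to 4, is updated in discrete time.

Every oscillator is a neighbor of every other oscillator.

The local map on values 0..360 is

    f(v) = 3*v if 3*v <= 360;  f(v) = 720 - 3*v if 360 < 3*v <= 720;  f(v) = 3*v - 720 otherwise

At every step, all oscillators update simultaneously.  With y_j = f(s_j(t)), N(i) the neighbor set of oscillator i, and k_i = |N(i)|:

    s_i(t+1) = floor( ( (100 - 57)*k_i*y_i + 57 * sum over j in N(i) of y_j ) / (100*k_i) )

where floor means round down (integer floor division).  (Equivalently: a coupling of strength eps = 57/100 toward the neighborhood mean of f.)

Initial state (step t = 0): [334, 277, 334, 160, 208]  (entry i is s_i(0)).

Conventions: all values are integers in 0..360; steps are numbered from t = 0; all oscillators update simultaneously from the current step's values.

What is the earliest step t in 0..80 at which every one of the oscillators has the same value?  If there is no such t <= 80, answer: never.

Answer: never
Key observation: The state at step 26 reappears at step 30 — the system is in a cycle of period 4 from step 26 on.  No step 0..30 is synchronized, and the cycle repeats forever, so no step up to 80 (or ever) has all oscillators equal.

Derivation:
t=0: [334, 277, 334, 160, 208]  (not all equal)
t=1: [225, 175, 225, 213, 171]  (not all equal)
t=2: [94, 137, 94, 104, 141]  (not all equal)
t=3: [292, 300, 292, 300, 296]  (not all equal)
t=4: [164, 171, 164, 171, 168]  (not all equal)
t=5: [220, 214, 220, 214, 216]  (not all equal)
t=6: [66, 72, 66, 72, 70]  (not all equal)
t=7: [204, 210, 204, 210, 208]  (not all equal)
t=8: [101, 95, 101, 95, 97]  (not all equal)
t=9: [296, 290, 296, 290, 292]  (not all equal)
t=10: [161, 155, 161, 155, 157]  (not all equal)
t=11: [243, 249, 243, 249, 247]  (not all equal)
t=12: [15, 21, 15, 21, 19]  (not all equal)
t=13: [51, 57, 51, 57, 55]  (not all equal)
t=14: [159, 165, 159, 165, 163]  (not all equal)
t=15: [236, 230, 236, 230, 232]  (not all equal)
t=16: [18, 24, 18, 24, 22]  (not all equal)
t=17: [60, 66, 60, 66, 64]  (not all equal)
t=18: [186, 192, 186, 192, 190]  (not all equal)
t=19: [155, 149, 155, 149, 151]  (not all equal)
t=20: [261, 267, 261, 267, 265]  (not all equal)
t=21: [69, 75, 69, 75, 73]  (not all equal)
t=22: [213, 219, 213, 219, 217]  (not all equal)
t=23: [74, 68, 74, 68, 70]  (not all equal)
t=24: [215, 209, 215, 209, 211]  (not all equal)
t=25: [81, 87, 81, 87, 85]  (not all equal)
t=26: [249, 255, 249, 255, 253]  (not all equal)
t=27: [33, 39, 33, 39, 37]  (not all equal)
t=28: [105, 111, 105, 111, 109]  (not all equal)
t=29: [321, 327, 321, 327, 325]  (not all equal)
t=30: [249, 255, 249, 255, 253]  (not all equal)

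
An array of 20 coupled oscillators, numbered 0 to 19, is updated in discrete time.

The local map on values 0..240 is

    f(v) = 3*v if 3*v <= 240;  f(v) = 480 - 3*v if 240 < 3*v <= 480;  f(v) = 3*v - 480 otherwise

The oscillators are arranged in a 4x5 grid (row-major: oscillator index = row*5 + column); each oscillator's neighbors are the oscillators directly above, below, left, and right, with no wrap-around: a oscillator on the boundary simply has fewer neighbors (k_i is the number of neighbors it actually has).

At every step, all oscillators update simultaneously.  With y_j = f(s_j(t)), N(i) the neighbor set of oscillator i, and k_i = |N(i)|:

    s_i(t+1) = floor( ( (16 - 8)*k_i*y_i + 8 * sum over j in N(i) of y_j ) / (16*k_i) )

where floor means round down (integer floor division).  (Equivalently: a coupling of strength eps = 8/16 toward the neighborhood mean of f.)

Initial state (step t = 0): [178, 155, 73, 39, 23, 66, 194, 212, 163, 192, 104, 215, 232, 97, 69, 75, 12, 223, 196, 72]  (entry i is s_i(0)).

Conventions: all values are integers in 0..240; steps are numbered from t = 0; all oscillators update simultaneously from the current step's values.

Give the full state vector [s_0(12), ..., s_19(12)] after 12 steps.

Answer: [195, 190, 180, 187, 198, 94, 72, 102, 192, 209, 38, 59, 91, 168, 176, 22, 63, 86, 72, 69]

Derivation:
t=0: [178, 155, 73, 39, 23, 66, 194, 212, 163, 192, 104, 215, 232, 97, 69, 75, 12, 223, 196, 72]
t=1: [80, 70, 157, 108, 87, 153, 117, 146, 74, 95, 182, 147, 195, 162, 187, 163, 114, 154, 153, 186]
t=2: [177, 168, 72, 153, 197, 83, 103, 79, 160, 184, 44, 74, 65, 56, 87, 55, 80, 53, 27, 64]
t=3: [89, 85, 155, 65, 78, 174, 174, 191, 62, 91, 169, 203, 195, 145, 181, 175, 211, 165, 127, 171]
t=4: [173, 157, 93, 170, 217, 68, 82, 90, 160, 184, 49, 105, 87, 79, 79, 67, 108, 67, 65, 57]
t=5: [72, 83, 142, 77, 111, 172, 190, 186, 68, 104, 168, 177, 211, 199, 198, 176, 172, 195, 199, 193]
t=6: [174, 175, 117, 183, 173, 73, 94, 101, 176, 161, 34, 63, 120, 132, 121, 39, 52, 103, 112, 107]
t=7: [87, 84, 113, 70, 37, 166, 177, 150, 65, 35, 138, 166, 137, 95, 99, 123, 157, 155, 141, 144]
t=8: [171, 182, 148, 179, 134, 65, 62, 72, 165, 134, 57, 33, 66, 160, 149, 74, 28, 30, 71, 84]
t=9: [81, 75, 74, 50, 72, 162, 165, 162, 51, 60, 171, 129, 149, 57, 67, 174, 110, 127, 159, 175]
t=10: [176, 191, 174, 173, 190, 50, 48, 55, 139, 185, 40, 75, 62, 134, 166, 66, 114, 80, 54, 73]
t=11: [84, 85, 70, 52, 73, 127, 151, 136, 76, 66, 155, 186, 181, 92, 71, 163, 179, 201, 170, 154]
t=12: [195, 190, 180, 187, 198, 94, 72, 102, 192, 209, 38, 59, 91, 168, 176, 22, 63, 86, 72, 69]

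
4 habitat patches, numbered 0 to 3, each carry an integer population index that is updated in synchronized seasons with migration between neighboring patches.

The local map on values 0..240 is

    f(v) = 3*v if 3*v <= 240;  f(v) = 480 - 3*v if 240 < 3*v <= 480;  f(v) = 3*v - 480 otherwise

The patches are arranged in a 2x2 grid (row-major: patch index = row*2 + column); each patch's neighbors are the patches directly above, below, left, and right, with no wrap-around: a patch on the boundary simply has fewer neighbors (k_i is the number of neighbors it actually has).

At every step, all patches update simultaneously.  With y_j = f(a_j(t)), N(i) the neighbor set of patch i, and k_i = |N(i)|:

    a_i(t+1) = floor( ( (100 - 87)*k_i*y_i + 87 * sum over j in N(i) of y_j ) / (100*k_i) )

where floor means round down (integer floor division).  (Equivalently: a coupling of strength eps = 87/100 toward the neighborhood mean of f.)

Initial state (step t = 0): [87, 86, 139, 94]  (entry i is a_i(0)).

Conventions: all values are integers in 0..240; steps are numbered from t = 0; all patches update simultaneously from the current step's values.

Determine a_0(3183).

Simulating step by step:
t=0: [87, 86, 139, 94]
t=1: [152, 210, 189, 149]
t=2: [106, 44, 36, 107]
t=3: [125, 156, 153, 125]
t=4: [28, 92, 94, 28]
t=5: [185, 99, 98, 185]
t=6: [170, 89, 89, 170]
t=7: [189, 53, 53, 189]
t=8: [149, 96, 96, 149]
t=9: [171, 53, 53, 171]
t=10: [142, 49, 49, 142]
t=11: [134, 66, 66, 134]
t=12: [182, 93, 93, 182]
t=13: [183, 83, 83, 183]
t=14: [209, 90, 90, 209]
t=15: [201, 155, 155, 201]
t=16: [29, 108, 108, 29]
t=17: [147, 95, 95, 147]
t=18: [174, 59, 59, 174]
t=19: [159, 59, 59, 159]
t=20: [154, 25, 25, 154]
t=21: [67, 25, 25, 67]
t=22: [91, 184, 184, 91]
t=23: [89, 189, 189, 89]
t=24: [103, 196, 196, 103]
t=25: [116, 162, 162, 116]
t=26: [22, 115, 115, 22]
t=27: [126, 74, 74, 126]
t=28: [206, 117, 117, 206]
t=29: [130, 136, 136, 130]
t=30: [74, 87, 87, 74]
t=31: [219, 221, 221, 219]
t=32: [182, 177, 177, 182]
t=33: [52, 64, 64, 52]
t=34: [187, 160, 160, 187]
t=35: [10, 70, 70, 10]
t=36: [186, 53, 53, 186]
t=37: [148, 88, 88, 148]
t=38: [192, 59, 59, 192]
t=39: [166, 106, 106, 166]
t=40: [143, 36, 36, 143]
t=41: [100, 58, 58, 100]
t=42: [174, 179, 179, 174]
t=43: [55, 43, 43, 55]
t=44: [133, 160, 160, 133]
t=45: [10, 70, 70, 10]

Answer: a_0(3183) = 55
Key observation: The state at step 35, [10, 70, 70, 10], reappears at step 45: the system is in a cycle of period 10 from step 35 on.  Therefore the state at step 3183 equals the state at step 35 + ((3183 - 35) mod 10) = 43, which is [55, 43, 43, 55].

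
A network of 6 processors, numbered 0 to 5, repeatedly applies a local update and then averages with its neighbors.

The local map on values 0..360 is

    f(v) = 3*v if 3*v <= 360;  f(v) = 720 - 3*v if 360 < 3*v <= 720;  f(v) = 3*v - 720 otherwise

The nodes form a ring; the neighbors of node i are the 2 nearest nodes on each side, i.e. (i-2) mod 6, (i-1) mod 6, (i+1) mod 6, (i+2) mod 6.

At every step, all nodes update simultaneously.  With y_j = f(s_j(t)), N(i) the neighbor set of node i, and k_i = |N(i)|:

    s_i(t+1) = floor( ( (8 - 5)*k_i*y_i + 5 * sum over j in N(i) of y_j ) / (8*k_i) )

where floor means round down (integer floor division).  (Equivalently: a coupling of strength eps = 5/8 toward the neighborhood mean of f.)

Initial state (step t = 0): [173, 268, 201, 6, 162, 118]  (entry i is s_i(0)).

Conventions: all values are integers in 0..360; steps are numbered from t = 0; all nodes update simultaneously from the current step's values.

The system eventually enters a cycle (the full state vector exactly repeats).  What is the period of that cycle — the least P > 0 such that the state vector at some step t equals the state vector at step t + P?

Answer: 4
Key observation: The state at step 95, [27, 27, 27, 27, 27, 27], reappears at step 99 — and no state repeats earlier — so the cycle the system enters has period 4.

Derivation:
t=0: [173, 268, 201, 6, 162, 118]
t=1: [198, 139, 127, 130, 195, 216]
t=2: [179, 249, 266, 256, 186, 166]
t=3: [145, 93, 94, 94, 143, 148]
t=4: [283, 280, 283, 282, 284, 281]
t=5: [127, 124, 127, 126, 128, 125]
t=6: [340, 343, 340, 342, 339, 342]
t=7: [301, 305, 301, 304, 300, 304]
t=8: [185, 190, 185, 189, 184, 189]
t=9: [161, 155, 161, 156, 162, 156]
t=10: [241, 248, 241, 247, 240, 247]
t=11: [8, 16, 8, 15, 7, 15]
t=12: [30, 39, 30, 38, 29, 38]
t=13: [97, 107, 97, 106, 96, 106]
t=14: [299, 310, 299, 309, 298, 309]
t=15: [186, 198, 186, 197, 185, 197]
t=16: [151, 138, 151, 139, 152, 139]
t=17: [278, 292, 278, 291, 277, 291]
t=18: [126, 141, 126, 140, 125, 140]
t=19: [328, 312, 328, 313, 330, 313]
t=20: [250, 231, 250, 233, 252, 233]
t=21: [29, 26, 29, 25, 29, 25]
t=22: [83, 79, 83, 79, 83, 79]
t=23: [245, 240, 245, 240, 245, 240]
t=24: [10, 4, 10, 4, 10, 4]
t=25: [24, 17, 24, 17, 24, 17]
t=26: [65, 57, 65, 57, 65, 57]
t=27: [187, 178, 187, 178, 187, 178]
t=28: [167, 177, 167, 177, 167, 177]
t=29: [209, 198, 209, 198, 209, 198]
t=30: [103, 115, 103, 115, 103, 115]
t=31: [320, 333, 320, 333, 320, 333]
t=32: [252, 266, 252, 266, 252, 266]
t=33: [49, 64, 49, 64, 49, 64]
t=34: [161, 177, 161, 177, 161, 177]
t=35: [222, 204, 222, 204, 222, 204]
t=36: [70, 91, 70, 91, 70, 91]
t=37: [229, 253, 229, 253, 229, 253]
t=38: [34, 37, 34, 37, 34, 37]
t=39: [104, 108, 104, 108, 104, 108]
t=40: [315, 320, 315, 320, 315, 320]
t=41: [229, 235, 229, 235, 229, 235]
t=42: [27, 20, 27, 20, 27, 20]
t=43: [74, 66, 74, 66, 74, 66]
t=44: [214, 205, 214, 205, 214, 205]
t=45: [86, 96, 86, 96, 86, 96]
t=46: [267, 278, 267, 278, 267, 278]
t=47: [91, 103, 91, 103, 91, 103]
t=48: [284, 297, 284, 297, 284, 297]
t=49: [144, 158, 144, 158, 144, 158]
t=50: [274, 259, 274, 259, 274, 259]
t=51: [87, 71, 87, 71, 87, 71]
t=52: [246, 228, 246, 228, 246, 228]
t=53: [23, 30, 23, 30, 23, 30]
t=54: [75, 83, 75, 83, 75, 83]
t=55: [232, 241, 232, 241, 232, 241]
t=56: [17, 9, 17, 9, 17, 9]
t=57: [43, 34, 43, 34, 43, 34]
t=58: [120, 110, 120, 110, 120, 110]
t=59: [350, 339, 350, 339, 350, 339]
t=60: [319, 307, 319, 307, 319, 307]
t=61: [225, 212, 225, 212, 225, 212]
t=62: [57, 71, 57, 71, 57, 71]
t=63: [184, 199, 184, 199, 184, 199]
t=64: [153, 137, 153, 137, 153, 137]
t=65: [276, 294, 276, 294, 276, 294]
t=66: [124, 145, 124, 145, 124, 145]
t=67: [328, 304, 328, 304, 328, 304]
t=68: [241, 214, 241, 214, 241, 214]
t=69: [26, 54, 26, 54, 26, 54]
t=70: [104, 135, 104, 135, 104, 135]
t=71: [312, 314, 312, 314, 312, 314]
t=72: [217, 220, 217, 220, 217, 220]
t=73: [66, 62, 66, 62, 66, 62]
t=74: [194, 189, 194, 189, 194, 189]
t=75: [142, 148, 142, 148, 142, 148]
t=76: [288, 281, 288, 281, 288, 281]
t=77: [137, 129, 137, 129, 137, 129]
t=78: [316, 325, 316, 325, 316, 325]
t=79: [236, 246, 236, 246, 236, 246]
t=80: [13, 16, 13, 16, 13, 16]
t=81: [41, 45, 41, 45, 41, 45]
t=82: [126, 131, 126, 131, 126, 131]
t=83: [337, 331, 337, 331, 337, 331]
t=84: [285, 278, 285, 278, 285, 278]
t=85: [128, 120, 128, 120, 128, 120]
t=86: [343, 352, 343, 352, 343, 352]
t=87: [317, 327, 317, 327, 317, 327]
t=88: [240, 251, 240, 251, 240, 251]
t=89: [10, 22, 10, 22, 10, 22]
t=90: [41, 54, 41, 54, 41, 54]
t=91: [135, 149, 135, 149, 135, 149]
t=92: [301, 286, 301, 286, 301, 286]
t=93: [168, 152, 168, 152, 168, 152]
t=94: [231, 249, 231, 249, 231, 249]
t=95: [27, 27, 27, 27, 27, 27]
t=96: [81, 81, 81, 81, 81, 81]
t=97: [243, 243, 243, 243, 243, 243]
t=98: [9, 9, 9, 9, 9, 9]
t=99: [27, 27, 27, 27, 27, 27]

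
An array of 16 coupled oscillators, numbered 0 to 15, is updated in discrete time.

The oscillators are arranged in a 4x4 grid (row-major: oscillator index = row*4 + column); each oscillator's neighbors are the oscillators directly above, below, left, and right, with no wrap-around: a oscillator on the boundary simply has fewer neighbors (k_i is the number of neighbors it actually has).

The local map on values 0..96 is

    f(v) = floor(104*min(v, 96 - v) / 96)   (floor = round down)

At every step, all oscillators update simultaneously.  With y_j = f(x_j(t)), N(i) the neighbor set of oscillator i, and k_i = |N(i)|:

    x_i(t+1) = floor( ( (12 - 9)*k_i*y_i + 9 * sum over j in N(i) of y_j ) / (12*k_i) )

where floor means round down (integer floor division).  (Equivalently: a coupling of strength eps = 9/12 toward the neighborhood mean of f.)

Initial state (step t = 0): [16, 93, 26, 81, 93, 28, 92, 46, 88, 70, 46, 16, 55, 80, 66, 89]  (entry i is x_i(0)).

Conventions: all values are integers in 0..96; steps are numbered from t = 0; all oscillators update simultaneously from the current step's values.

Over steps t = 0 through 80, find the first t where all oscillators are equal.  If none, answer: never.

Answer: never
Key observation: The state at step 18 reappears at step 22 — the system is in a cycle of period 4 from step 18 on.  No step 0..22 is synchronized, and the cycle repeats forever, so no step up to 80 (or ever) has all oscillators equal.

Derivation:
t=0: [16, 93, 26, 81, 93, 28, 92, 46, 88, 70, 46, 16, 55, 80, 66, 89]  (not all equal)
t=1: [6, 19, 12, 32, 14, 14, 30, 21, 20, 26, 27, 30, 20, 30, 26, 20]  (not all equal)
t=2: [14, 13, 24, 21, 14, 21, 22, 30, 21, 25, 29, 26, 25, 27, 27, 27]  (not all equal)
t=3: [14, 19, 21, 27, 18, 20, 26, 26, 22, 26, 27, 30, 25, 28, 29, 28]  (not all equal)
t=4: [18, 19, 24, 26, 19, 23, 25, 29, 24, 26, 29, 29, 26, 29, 30, 31]  (not all equal)
t=5: [19, 22, 25, 28, 22, 23, 27, 29, 25, 28, 29, 31, 28, 29, 31, 31]  (not all equal)
t=6: [22, 23, 27, 29, 23, 25, 28, 30, 27, 28, 31, 32, 29, 31, 32, 33]  (not all equal)
t=7: [23, 25, 28, 30, 25, 27, 30, 31, 28, 30, 32, 33, 31, 32, 33, 34]  (not all equal)
t=8: [26, 27, 30, 31, 27, 29, 31, 33, 30, 31, 33, 34, 32, 33, 34, 35]  (not all equal)
t=9: [28, 30, 31, 33, 30, 31, 33, 34, 32, 33, 34, 35, 33, 34, 35, 36]  (not all equal)
t=10: [31, 32, 33, 34, 32, 33, 34, 35, 34, 34, 36, 37, 35, 35, 37, 37]  (not all equal)
t=11: [33, 34, 35, 36, 34, 35, 36, 37, 35, 36, 38, 39, 36, 37, 39, 40]  (not all equal)
t=12: [35, 36, 37, 38, 36, 37, 38, 40, 37, 38, 40, 41, 38, 40, 41, 42]  (not all equal)
t=13: [38, 39, 40, 41, 39, 40, 41, 42, 40, 41, 42, 43, 41, 42, 43, 44]  (not all equal)
t=14: [41, 42, 43, 44, 42, 43, 44, 44, 43, 44, 45, 45, 44, 44, 45, 46]  (not all equal)
t=15: [44, 45, 46, 46, 45, 46, 46, 47, 46, 46, 47, 48, 46, 47, 48, 48]  (not all equal)
t=16: [47, 48, 48, 49, 48, 48, 49, 50, 48, 49, 50, 51, 49, 50, 51, 52]  (not all equal)
t=17: [51, 51, 51, 50, 51, 51, 50, 49, 51, 50, 49, 48, 50, 49, 48, 47]  (not all equal)
t=18: [48, 48, 48, 49, 48, 48, 49, 50, 48, 49, 50, 50, 49, 50, 50, 51]  (not all equal)
t=19: [52, 52, 51, 50, 52, 51, 50, 49, 51, 50, 49, 48, 50, 49, 48, 48]  (not all equal)
t=20: [47, 47, 48, 49, 47, 48, 49, 50, 48, 49, 50, 51, 49, 50, 51, 52]  (not all equal)
t=21: [50, 51, 50, 50, 51, 50, 50, 49, 50, 50, 49, 48, 50, 49, 48, 47]  (not all equal)
t=22: [48, 48, 48, 49, 48, 48, 49, 50, 48, 49, 50, 50, 49, 50, 50, 51]  (not all equal)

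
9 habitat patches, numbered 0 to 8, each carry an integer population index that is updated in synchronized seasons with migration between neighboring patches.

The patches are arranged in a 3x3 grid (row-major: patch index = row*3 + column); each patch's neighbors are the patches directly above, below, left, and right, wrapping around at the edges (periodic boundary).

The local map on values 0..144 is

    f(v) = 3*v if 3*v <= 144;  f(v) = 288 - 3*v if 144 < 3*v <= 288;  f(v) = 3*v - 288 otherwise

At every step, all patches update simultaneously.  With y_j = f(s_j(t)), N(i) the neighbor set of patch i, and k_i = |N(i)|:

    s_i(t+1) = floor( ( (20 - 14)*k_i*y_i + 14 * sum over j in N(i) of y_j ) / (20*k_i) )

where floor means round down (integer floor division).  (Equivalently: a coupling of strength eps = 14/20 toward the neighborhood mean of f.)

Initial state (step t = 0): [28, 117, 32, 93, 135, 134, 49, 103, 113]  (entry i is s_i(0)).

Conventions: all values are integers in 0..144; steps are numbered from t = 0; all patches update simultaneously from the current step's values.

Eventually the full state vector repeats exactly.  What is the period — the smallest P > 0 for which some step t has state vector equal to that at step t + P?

Answer: 14
Key observation: The state at step 45, [76, 76, 76, 77, 77, 77, 77, 77, 77], reappears at step 59 — and no state repeats earlier — so the cycle the system enters has period 14.

Derivation:
t=0: [28, 117, 32, 93, 135, 134, 49, 103, 113]
t=1: [79, 74, 83, 82, 71, 81, 71, 71, 80]
t=2: [54, 61, 48, 55, 62, 49, 60, 68, 55]
t=3: [121, 111, 129, 120, 109, 128, 112, 101, 120]
t=4: [68, 53, 80, 66, 51, 78, 55, 40, 66]
t=5: [93, 106, 76, 96, 109, 79, 104, 119, 87]
t=6: [22, 39, 38, 21, 37, 37, 25, 41, 43]
t=7: [84, 107, 108, 82, 105, 106, 89, 112, 112]
t=8: [33, 35, 36, 32, 34, 35, 36, 36, 38]
t=9: [102, 104, 106, 101, 103, 105, 105, 107, 109]
t=10: [22, 25, 27, 20, 23, 26, 26, 29, 32]
t=11: [71, 75, 79, 68, 73, 76, 77, 81, 85]
t=12: [67, 60, 55, 70, 64, 59, 58, 52, 47]
t=13: [100, 109, 115, 94, 103, 109, 110, 119, 126]
t=14: [28, 39, 48, 21, 33, 42, 43, 54, 63]
t=15: [104, 114, 117, 95, 105, 108, 103, 115, 121]
t=16: [31, 46, 51, 19, 34, 40, 34, 48, 53]
t=17: [103, 124, 124, 90, 110, 110, 104, 125, 126]
t=18: [43, 66, 66, 27, 53, 53, 45, 68, 68]
t=19: [108, 102, 102, 115, 105, 105, 106, 101, 101]
t=20: [32, 22, 22, 38, 28, 28, 30, 20, 20]
t=21: [87, 73, 73, 96, 81, 81, 84, 70, 70]
t=22: [38, 59, 59, 26, 47, 47, 42, 63, 63]
t=23: [108, 114, 114, 114, 117, 117, 106, 113, 113]
t=24: [44, 51, 51, 49, 57, 57, 42, 49, 49]
t=25: [133, 132, 132, 128, 128, 128, 134, 133, 133]
t=26: [107, 106, 106, 101, 100, 100, 109, 108, 108]
t=27: [29, 28, 28, 21, 19, 19, 32, 31, 31]
t=28: [83, 81, 81, 70, 69, 69, 87, 85, 85]
t=29: [45, 48, 48, 63, 65, 65, 40, 42, 42]
t=30: [129, 130, 130, 106, 108, 108, 121, 122, 122]
t=31: [83, 85, 85, 52, 53, 53, 72, 74, 74]
t=32: [58, 56, 56, 104, 101, 101, 74, 72, 72]
t=33: [91, 92, 92, 43, 44, 44, 69, 69, 69]
t=34: [45, 45, 45, 101, 101, 101, 77, 77, 77]
t=35: [100, 100, 100, 43, 43, 43, 63, 63, 63]
t=36: [47, 47, 47, 103, 103, 103, 89, 89, 89]
t=37: [99, 99, 99, 42, 42, 42, 42, 42, 42]
t=38: [49, 49, 49, 105, 105, 105, 105, 105, 105]
t=39: [101, 101, 101, 46, 46, 46, 46, 46, 46]
t=40: [58, 58, 58, 116, 116, 116, 116, 116, 116]
t=41: [95, 95, 95, 69, 69, 69, 69, 69, 69]
t=42: [30, 30, 30, 67, 67, 67, 67, 67, 67]
t=43: [88, 88, 88, 87, 87, 87, 87, 87, 87]
t=44: [25, 25, 25, 26, 26, 26, 26, 26, 26]
t=45: [76, 76, 76, 77, 77, 77, 77, 77, 77]
t=46: [58, 58, 58, 57, 57, 57, 57, 57, 57]
t=47: [115, 115, 115, 116, 116, 116, 116, 116, 116]
t=48: [58, 58, 58, 59, 59, 59, 59, 59, 59]
t=49: [112, 112, 112, 111, 111, 111, 111, 111, 111]
t=50: [46, 46, 46, 45, 45, 45, 45, 45, 45]
t=51: [136, 136, 136, 135, 135, 135, 135, 135, 135]
t=52: [118, 118, 118, 117, 117, 117, 117, 117, 117]
t=53: [64, 64, 64, 63, 63, 63, 63, 63, 63]
t=54: [97, 97, 97, 98, 98, 98, 98, 98, 98]
t=55: [4, 4, 4, 5, 5, 5, 5, 5, 5]
t=56: [13, 13, 13, 14, 14, 14, 14, 14, 14]
t=57: [40, 40, 40, 41, 41, 41, 41, 41, 41]
t=58: [121, 121, 121, 122, 122, 122, 122, 122, 122]
t=59: [76, 76, 76, 77, 77, 77, 77, 77, 77]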